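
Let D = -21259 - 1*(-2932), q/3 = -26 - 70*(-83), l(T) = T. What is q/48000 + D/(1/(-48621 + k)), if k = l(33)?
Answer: 1780944552723/2000 ≈ 8.9047e+8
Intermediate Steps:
k = 33
q = 17352 (q = 3*(-26 - 70*(-83)) = 3*(-26 + 5810) = 3*5784 = 17352)
D = -18327 (D = -21259 + 2932 = -18327)
q/48000 + D/(1/(-48621 + k)) = 17352/48000 - 18327/(1/(-48621 + 33)) = 17352*(1/48000) - 18327/(1/(-48588)) = 723/2000 - 18327/(-1/48588) = 723/2000 - 18327*(-48588) = 723/2000 + 890472276 = 1780944552723/2000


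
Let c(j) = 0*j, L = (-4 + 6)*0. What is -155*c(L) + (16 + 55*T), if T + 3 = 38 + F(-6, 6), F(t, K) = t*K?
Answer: -39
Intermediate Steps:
L = 0 (L = 2*0 = 0)
F(t, K) = K*t
c(j) = 0
T = -1 (T = -3 + (38 + 6*(-6)) = -3 + (38 - 36) = -3 + 2 = -1)
-155*c(L) + (16 + 55*T) = -155*0 + (16 + 55*(-1)) = 0 + (16 - 55) = 0 - 39 = -39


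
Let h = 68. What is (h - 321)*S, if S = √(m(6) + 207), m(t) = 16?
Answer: -253*√223 ≈ -3778.1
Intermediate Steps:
S = √223 (S = √(16 + 207) = √223 ≈ 14.933)
(h - 321)*S = (68 - 321)*√223 = -253*√223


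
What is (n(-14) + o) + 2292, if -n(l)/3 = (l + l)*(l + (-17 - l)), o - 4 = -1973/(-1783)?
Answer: 1549617/1783 ≈ 869.11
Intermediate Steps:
o = 9105/1783 (o = 4 - 1973/(-1783) = 4 - 1973*(-1/1783) = 4 + 1973/1783 = 9105/1783 ≈ 5.1066)
n(l) = 102*l (n(l) = -3*(l + l)*(l + (-17 - l)) = -3*2*l*(-17) = -(-102)*l = 102*l)
(n(-14) + o) + 2292 = (102*(-14) + 9105/1783) + 2292 = (-1428 + 9105/1783) + 2292 = -2537019/1783 + 2292 = 1549617/1783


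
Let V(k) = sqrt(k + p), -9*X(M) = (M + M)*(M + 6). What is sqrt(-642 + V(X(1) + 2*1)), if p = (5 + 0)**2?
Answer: sqrt(-5778 + 3*sqrt(229))/3 ≈ 25.238*I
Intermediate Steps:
X(M) = -2*M*(6 + M)/9 (X(M) = -(M + M)*(M + 6)/9 = -2*M*(6 + M)/9)
p = 25 (p = 5**2 = 25)
V(k) = sqrt(25 + k) (V(k) = sqrt(k + 25) = sqrt(25 + k))
sqrt(-642 + V(X(1) + 2*1)) = sqrt(-642 + sqrt(25 + (-2/9*1*(6 + 1) + 2*1))) = sqrt(-642 + sqrt(25 + (-2/9*1*7 + 2))) = sqrt(-642 + sqrt(25 + (-14/9 + 2))) = sqrt(-642 + sqrt(25 + 4/9)) = sqrt(-642 + sqrt(229/9)) = sqrt(-642 + sqrt(229)/3)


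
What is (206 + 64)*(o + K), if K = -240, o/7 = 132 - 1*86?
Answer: 22140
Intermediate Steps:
o = 322 (o = 7*(132 - 1*86) = 7*(132 - 86) = 7*46 = 322)
(206 + 64)*(o + K) = (206 + 64)*(322 - 240) = 270*82 = 22140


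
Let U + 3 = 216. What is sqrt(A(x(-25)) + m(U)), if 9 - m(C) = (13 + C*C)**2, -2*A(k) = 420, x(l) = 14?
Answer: 5*I*sqrt(82381045) ≈ 45382.0*I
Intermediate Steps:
A(k) = -210 (A(k) = -1/2*420 = -210)
U = 213 (U = -3 + 216 = 213)
m(C) = 9 - (13 + C**2)**2 (m(C) = 9 - (13 + C*C)**2 = 9 - (13 + C**2)**2)
sqrt(A(x(-25)) + m(U)) = sqrt(-210 + (9 - (13 + 213**2)**2)) = sqrt(-210 + (9 - (13 + 45369)**2)) = sqrt(-210 + (9 - 1*45382**2)) = sqrt(-210 + (9 - 1*2059525924)) = sqrt(-210 + (9 - 2059525924)) = sqrt(-210 - 2059525915) = sqrt(-2059526125) = 5*I*sqrt(82381045)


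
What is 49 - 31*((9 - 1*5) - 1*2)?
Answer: -13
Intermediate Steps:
49 - 31*((9 - 1*5) - 1*2) = 49 - 31*((9 - 5) - 2) = 49 - 31*(4 - 2) = 49 - 31*2 = 49 - 62 = -13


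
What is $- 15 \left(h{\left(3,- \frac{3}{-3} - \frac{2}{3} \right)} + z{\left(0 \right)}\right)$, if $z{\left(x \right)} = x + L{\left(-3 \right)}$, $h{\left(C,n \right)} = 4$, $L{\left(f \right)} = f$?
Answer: $-15$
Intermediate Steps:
$z{\left(x \right)} = -3 + x$ ($z{\left(x \right)} = x - 3 = -3 + x$)
$- 15 \left(h{\left(3,- \frac{3}{-3} - \frac{2}{3} \right)} + z{\left(0 \right)}\right) = - 15 \left(4 + \left(-3 + 0\right)\right) = - 15 \left(4 - 3\right) = \left(-15\right) 1 = -15$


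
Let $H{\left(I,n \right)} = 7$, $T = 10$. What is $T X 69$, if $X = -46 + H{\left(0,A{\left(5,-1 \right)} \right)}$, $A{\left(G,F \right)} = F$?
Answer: $-26910$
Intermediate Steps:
$X = -39$ ($X = -46 + 7 = -39$)
$T X 69 = 10 \left(-39\right) 69 = \left(-390\right) 69 = -26910$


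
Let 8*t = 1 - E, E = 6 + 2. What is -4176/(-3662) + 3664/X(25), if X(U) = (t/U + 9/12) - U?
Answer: -1331615384/8893167 ≈ -149.73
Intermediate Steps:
E = 8
t = -7/8 (t = (1 - 1*8)/8 = (1 - 8)/8 = (1/8)*(-7) = -7/8 ≈ -0.87500)
X(U) = 3/4 - U - 7/(8*U) (X(U) = (-7/(8*U) + 9/12) - U = (-7/(8*U) + 9*(1/12)) - U = (-7/(8*U) + 3/4) - U = (3/4 - 7/(8*U)) - U = 3/4 - U - 7/(8*U))
-4176/(-3662) + 3664/X(25) = -4176/(-3662) + 3664/(3/4 - 1*25 - 7/8/25) = -4176*(-1/3662) + 3664/(3/4 - 25 - 7/8*1/25) = 2088/1831 + 3664/(3/4 - 25 - 7/200) = 2088/1831 + 3664/(-4857/200) = 2088/1831 + 3664*(-200/4857) = 2088/1831 - 732800/4857 = -1331615384/8893167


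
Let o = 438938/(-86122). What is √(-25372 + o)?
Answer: 21*I*√369210229/2533 ≈ 159.3*I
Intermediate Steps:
o = -219469/43061 (o = 438938*(-1/86122) = -219469/43061 ≈ -5.0967)
√(-25372 + o) = √(-25372 - 219469/43061) = √(-1092763161/43061) = 21*I*√369210229/2533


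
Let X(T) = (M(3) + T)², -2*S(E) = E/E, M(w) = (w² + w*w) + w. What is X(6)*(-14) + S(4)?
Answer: -20413/2 ≈ -10207.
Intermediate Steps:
M(w) = w + 2*w² (M(w) = (w² + w²) + w = 2*w² + w = w + 2*w²)
S(E) = -½ (S(E) = -E/(2*E) = -½*1 = -½)
X(T) = (21 + T)² (X(T) = (3*(1 + 2*3) + T)² = (3*(1 + 6) + T)² = (3*7 + T)² = (21 + T)²)
X(6)*(-14) + S(4) = (21 + 6)²*(-14) - ½ = 27²*(-14) - ½ = 729*(-14) - ½ = -10206 - ½ = -20413/2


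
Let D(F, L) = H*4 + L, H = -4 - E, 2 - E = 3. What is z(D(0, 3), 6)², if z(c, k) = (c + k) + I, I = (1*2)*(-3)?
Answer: 81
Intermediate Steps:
E = -1 (E = 2 - 1*3 = 2 - 3 = -1)
I = -6 (I = 2*(-3) = -6)
H = -3 (H = -4 - 1*(-1) = -4 + 1 = -3)
D(F, L) = -12 + L (D(F, L) = -3*4 + L = -12 + L)
z(c, k) = -6 + c + k (z(c, k) = (c + k) - 6 = -6 + c + k)
z(D(0, 3), 6)² = (-6 + (-12 + 3) + 6)² = (-6 - 9 + 6)² = (-9)² = 81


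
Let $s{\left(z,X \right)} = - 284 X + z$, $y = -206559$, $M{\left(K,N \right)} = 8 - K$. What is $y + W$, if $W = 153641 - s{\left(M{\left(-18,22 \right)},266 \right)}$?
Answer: $22600$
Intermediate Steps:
$s{\left(z,X \right)} = z - 284 X$
$W = 229159$ ($W = 153641 - \left(\left(8 - -18\right) - 75544\right) = 153641 - \left(\left(8 + 18\right) - 75544\right) = 153641 - \left(26 - 75544\right) = 153641 - -75518 = 153641 + 75518 = 229159$)
$y + W = -206559 + 229159 = 22600$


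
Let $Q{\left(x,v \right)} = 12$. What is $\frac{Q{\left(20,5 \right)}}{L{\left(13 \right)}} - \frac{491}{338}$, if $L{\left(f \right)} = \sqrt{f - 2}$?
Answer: $- \frac{491}{338} + \frac{12 \sqrt{11}}{11} \approx 2.1655$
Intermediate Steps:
$L{\left(f \right)} = \sqrt{-2 + f}$
$\frac{Q{\left(20,5 \right)}}{L{\left(13 \right)}} - \frac{491}{338} = \frac{12}{\sqrt{-2 + 13}} - \frac{491}{338} = \frac{12}{\sqrt{11}} - \frac{491}{338} = 12 \frac{\sqrt{11}}{11} - \frac{491}{338} = \frac{12 \sqrt{11}}{11} - \frac{491}{338} = - \frac{491}{338} + \frac{12 \sqrt{11}}{11}$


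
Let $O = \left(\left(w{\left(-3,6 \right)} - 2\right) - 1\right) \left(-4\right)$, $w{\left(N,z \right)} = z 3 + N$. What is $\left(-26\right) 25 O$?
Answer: $31200$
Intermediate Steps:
$w{\left(N,z \right)} = N + 3 z$ ($w{\left(N,z \right)} = 3 z + N = N + 3 z$)
$O = -48$ ($O = \left(\left(\left(-3 + 3 \cdot 6\right) - 2\right) - 1\right) \left(-4\right) = \left(\left(\left(-3 + 18\right) - 2\right) - 1\right) \left(-4\right) = \left(\left(15 - 2\right) - 1\right) \left(-4\right) = \left(13 - 1\right) \left(-4\right) = 12 \left(-4\right) = -48$)
$\left(-26\right) 25 O = \left(-26\right) 25 \left(-48\right) = \left(-650\right) \left(-48\right) = 31200$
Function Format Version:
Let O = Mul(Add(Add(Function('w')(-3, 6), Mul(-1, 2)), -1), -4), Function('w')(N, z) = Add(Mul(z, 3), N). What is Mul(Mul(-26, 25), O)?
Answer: 31200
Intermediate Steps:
Function('w')(N, z) = Add(N, Mul(3, z)) (Function('w')(N, z) = Add(Mul(3, z), N) = Add(N, Mul(3, z)))
O = -48 (O = Mul(Add(Add(Add(-3, Mul(3, 6)), Mul(-1, 2)), -1), -4) = Mul(Add(Add(Add(-3, 18), -2), -1), -4) = Mul(Add(Add(15, -2), -1), -4) = Mul(Add(13, -1), -4) = Mul(12, -4) = -48)
Mul(Mul(-26, 25), O) = Mul(Mul(-26, 25), -48) = Mul(-650, -48) = 31200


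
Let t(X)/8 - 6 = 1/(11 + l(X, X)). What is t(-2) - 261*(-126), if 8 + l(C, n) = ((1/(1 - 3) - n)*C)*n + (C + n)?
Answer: 164678/5 ≈ 32936.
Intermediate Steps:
l(C, n) = -8 + C + n + C*n*(-½ - n) (l(C, n) = -8 + (((1/(1 - 3) - n)*C)*n + (C + n)) = -8 + (((1/(-2) - n)*C)*n + (C + n)) = -8 + (((1*(-½) - n)*C)*n + (C + n)) = -8 + (((-½ - n)*C)*n + (C + n)) = -8 + ((C*(-½ - n))*n + (C + n)) = -8 + (C*n*(-½ - n) + (C + n)) = -8 + (C + n + C*n*(-½ - n)) = -8 + C + n + C*n*(-½ - n))
t(X) = 48 + 8/(3 - X³ + 2*X - X²/2) (t(X) = 48 + 8/(11 + (-8 + X + X - X*X² - X*X/2)) = 48 + 8/(11 + (-8 + X + X - X³ - X²/2)) = 48 + 8/(11 + (-8 - X³ + 2*X - X²/2)) = 48 + 8/(3 - X³ + 2*X - X²/2))
t(-2) - 261*(-126) = 16*(-19 - 12*(-2) + 3*(-2)² + 6*(-2)³)/(-6 + (-2)² - 4*(-2) + 2*(-2)³) - 261*(-126) = 16*(-19 + 24 + 3*4 + 6*(-8))/(-6 + 4 + 8 + 2*(-8)) + 32886 = 16*(-19 + 24 + 12 - 48)/(-6 + 4 + 8 - 16) + 32886 = 16*(-31)/(-10) + 32886 = 16*(-⅒)*(-31) + 32886 = 248/5 + 32886 = 164678/5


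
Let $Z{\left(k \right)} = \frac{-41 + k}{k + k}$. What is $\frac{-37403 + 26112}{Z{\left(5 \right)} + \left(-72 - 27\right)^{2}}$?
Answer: $- \frac{56455}{48987} \approx -1.1524$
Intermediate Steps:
$Z{\left(k \right)} = \frac{-41 + k}{2 k}$
$\frac{-37403 + 26112}{Z{\left(5 \right)} + \left(-72 - 27\right)^{2}} = \frac{-37403 + 26112}{\frac{-41 + 5}{2 \cdot 5} + \left(-72 - 27\right)^{2}} = - \frac{11291}{\frac{1}{2} \cdot \frac{1}{5} \left(-36\right) + \left(-99\right)^{2}} = - \frac{11291}{- \frac{18}{5} + 9801} = - \frac{11291}{\frac{48987}{5}} = \left(-11291\right) \frac{5}{48987} = - \frac{56455}{48987}$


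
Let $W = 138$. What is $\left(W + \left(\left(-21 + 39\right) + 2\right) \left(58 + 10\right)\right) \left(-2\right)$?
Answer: $-2996$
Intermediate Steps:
$\left(W + \left(\left(-21 + 39\right) + 2\right) \left(58 + 10\right)\right) \left(-2\right) = \left(138 + \left(\left(-21 + 39\right) + 2\right) \left(58 + 10\right)\right) \left(-2\right) = \left(138 + \left(18 + 2\right) 68\right) \left(-2\right) = \left(138 + 20 \cdot 68\right) \left(-2\right) = \left(138 + 1360\right) \left(-2\right) = 1498 \left(-2\right) = -2996$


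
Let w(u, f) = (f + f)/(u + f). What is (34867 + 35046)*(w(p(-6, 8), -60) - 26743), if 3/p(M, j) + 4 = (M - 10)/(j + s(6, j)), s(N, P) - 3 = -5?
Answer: -753426463277/403 ≈ -1.8695e+9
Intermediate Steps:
s(N, P) = -2 (s(N, P) = 3 - 5 = -2)
p(M, j) = 3/(-4 + (-10 + M)/(-2 + j)) (p(M, j) = 3/(-4 + (M - 10)/(j - 2)) = 3/(-4 + (-10 + M)/(-2 + j)))
w(u, f) = 2*f/(f + u) (w(u, f) = (2*f)/(f + u) = 2*f/(f + u))
(34867 + 35046)*(w(p(-6, 8), -60) - 26743) = (34867 + 35046)*(2*(-60)/(-60 + 3*(2 - 1*8)/(2 - 1*(-6) + 4*8)) - 26743) = 69913*(2*(-60)/(-60 + 3*(2 - 8)/(2 + 6 + 32)) - 26743) = 69913*(2*(-60)/(-60 + 3*(-6)/40) - 26743) = 69913*(2*(-60)/(-60 + 3*(1/40)*(-6)) - 26743) = 69913*(2*(-60)/(-60 - 9/20) - 26743) = 69913*(2*(-60)/(-1209/20) - 26743) = 69913*(2*(-60)*(-20/1209) - 26743) = 69913*(800/403 - 26743) = 69913*(-10776629/403) = -753426463277/403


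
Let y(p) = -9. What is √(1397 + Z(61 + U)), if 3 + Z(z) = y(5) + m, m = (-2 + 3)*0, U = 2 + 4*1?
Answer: √1385 ≈ 37.216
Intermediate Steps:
U = 6 (U = 2 + 4 = 6)
m = 0 (m = 1*0 = 0)
Z(z) = -12 (Z(z) = -3 + (-9 + 0) = -3 - 9 = -12)
√(1397 + Z(61 + U)) = √(1397 - 12) = √1385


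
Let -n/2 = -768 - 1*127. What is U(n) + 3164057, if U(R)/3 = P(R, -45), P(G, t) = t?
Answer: 3163922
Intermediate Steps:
n = 1790 (n = -2*(-768 - 1*127) = -2*(-768 - 127) = -2*(-895) = 1790)
U(R) = -135 (U(R) = 3*(-45) = -135)
U(n) + 3164057 = -135 + 3164057 = 3163922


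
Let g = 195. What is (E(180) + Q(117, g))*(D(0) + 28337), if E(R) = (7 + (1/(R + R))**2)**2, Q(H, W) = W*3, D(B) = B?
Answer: 301754117687961137/16796160000 ≈ 1.7966e+7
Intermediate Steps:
Q(H, W) = 3*W
E(R) = (7 + 1/(4*R**2))**2 (E(R) = (7 + (1/(2*R))**2)**2 = (7 + 1/(4*R**2))**2)
(E(180) + Q(117, g))*(D(0) + 28337) = ((1/16)*(1 + 28*180**2)**2/180**4 + 3*195)*(0 + 28337) = ((1/16)*(1/1049760000)*(1 + 28*32400)**2 + 585)*28337 = ((1/16)*(1/1049760000)*(1 + 907200)**2 + 585)*28337 = ((1/16)*(1/1049760000)*907201**2 + 585)*28337 = ((1/16)*(1/1049760000)*823013654401 + 585)*28337 = (823013654401/16796160000 + 585)*28337 = (10648767254401/16796160000)*28337 = 301754117687961137/16796160000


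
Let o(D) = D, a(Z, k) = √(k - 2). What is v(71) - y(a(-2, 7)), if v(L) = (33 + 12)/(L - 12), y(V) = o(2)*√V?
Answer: 45/59 - 2*5^(¼) ≈ -2.2280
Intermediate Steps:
a(Z, k) = √(-2 + k)
y(V) = 2*√V
v(L) = 45/(-12 + L)
v(71) - y(a(-2, 7)) = 45/(-12 + 71) - 2*√(√(-2 + 7)) = 45/59 - 2*√(√5) = 45*(1/59) - 2*5^(¼) = 45/59 - 2*5^(¼)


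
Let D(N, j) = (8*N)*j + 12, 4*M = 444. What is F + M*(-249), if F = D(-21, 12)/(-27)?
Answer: -248083/9 ≈ -27565.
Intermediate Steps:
M = 111 (M = (1/4)*444 = 111)
D(N, j) = 12 + 8*N*j (D(N, j) = 8*N*j + 12 = 12 + 8*N*j)
F = 668/9 (F = (12 + 8*(-21)*12)/(-27) = (12 - 2016)*(-1/27) = -2004*(-1/27) = 668/9 ≈ 74.222)
F + M*(-249) = 668/9 + 111*(-249) = 668/9 - 27639 = -248083/9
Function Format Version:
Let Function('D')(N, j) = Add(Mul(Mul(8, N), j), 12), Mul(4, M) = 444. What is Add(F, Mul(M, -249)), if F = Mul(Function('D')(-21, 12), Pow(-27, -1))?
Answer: Rational(-248083, 9) ≈ -27565.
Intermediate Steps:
M = 111 (M = Mul(Rational(1, 4), 444) = 111)
Function('D')(N, j) = Add(12, Mul(8, N, j)) (Function('D')(N, j) = Add(Mul(8, N, j), 12) = Add(12, Mul(8, N, j)))
F = Rational(668, 9) (F = Mul(Add(12, Mul(8, -21, 12)), Pow(-27, -1)) = Mul(Add(12, -2016), Rational(-1, 27)) = Mul(-2004, Rational(-1, 27)) = Rational(668, 9) ≈ 74.222)
Add(F, Mul(M, -249)) = Add(Rational(668, 9), Mul(111, -249)) = Add(Rational(668, 9), -27639) = Rational(-248083, 9)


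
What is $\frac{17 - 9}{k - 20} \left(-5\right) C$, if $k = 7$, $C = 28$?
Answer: $\frac{1120}{13} \approx 86.154$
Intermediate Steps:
$\frac{17 - 9}{k - 20} \left(-5\right) C = \frac{17 - 9}{7 - 20} \left(-5\right) 28 = \frac{8}{-13} \left(-5\right) 28 = 8 \left(- \frac{1}{13}\right) \left(-5\right) 28 = \left(- \frac{8}{13}\right) \left(-5\right) 28 = \frac{40}{13} \cdot 28 = \frac{1120}{13}$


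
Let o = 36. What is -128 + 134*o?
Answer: 4696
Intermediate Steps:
-128 + 134*o = -128 + 134*36 = -128 + 4824 = 4696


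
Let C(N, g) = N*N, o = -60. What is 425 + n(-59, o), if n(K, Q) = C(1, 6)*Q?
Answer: 365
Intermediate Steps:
C(N, g) = N²
n(K, Q) = Q (n(K, Q) = 1²*Q = 1*Q = Q)
425 + n(-59, o) = 425 - 60 = 365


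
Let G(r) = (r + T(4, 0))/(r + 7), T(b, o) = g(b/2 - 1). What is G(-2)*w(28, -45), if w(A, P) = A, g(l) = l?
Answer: -28/5 ≈ -5.6000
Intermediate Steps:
T(b, o) = -1 + b/2 (T(b, o) = b/2 - 1 = -1 + b/2)
G(r) = (1 + r)/(7 + r) (G(r) = (r + (-1 + (½)*4))/(r + 7) = (r + (-1 + 2))/(7 + r) = (r + 1)/(7 + r) = (1 + r)/(7 + r))
G(-2)*w(28, -45) = ((1 - 2)/(7 - 2))*28 = (-1/5)*28 = ((⅕)*(-1))*28 = -⅕*28 = -28/5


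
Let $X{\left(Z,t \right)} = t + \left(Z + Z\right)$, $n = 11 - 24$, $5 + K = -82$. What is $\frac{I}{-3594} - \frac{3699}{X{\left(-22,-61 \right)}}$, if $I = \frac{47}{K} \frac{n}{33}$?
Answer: $\frac{12722533757}{361143090} \approx 35.229$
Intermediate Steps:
$K = -87$ ($K = -5 - 82 = -87$)
$n = -13$
$X{\left(Z,t \right)} = t + 2 Z$
$I = \frac{611}{2871}$ ($I = \frac{47}{-87} \left(- \frac{13}{33}\right) = 47 \left(- \frac{1}{87}\right) \left(\left(-13\right) \frac{1}{33}\right) = \left(- \frac{47}{87}\right) \left(- \frac{13}{33}\right) = \frac{611}{2871} \approx 0.21282$)
$\frac{I}{-3594} - \frac{3699}{X{\left(-22,-61 \right)}} = \frac{611}{2871 \left(-3594\right)} - \frac{3699}{-61 + 2 \left(-22\right)} = \frac{611}{2871} \left(- \frac{1}{3594}\right) - \frac{3699}{-61 - 44} = - \frac{611}{10318374} - \frac{3699}{-105} = - \frac{611}{10318374} - - \frac{1233}{35} = - \frac{611}{10318374} + \frac{1233}{35} = \frac{12722533757}{361143090}$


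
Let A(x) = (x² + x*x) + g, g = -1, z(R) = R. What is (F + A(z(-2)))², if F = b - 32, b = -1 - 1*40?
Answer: 4356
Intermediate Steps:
b = -41 (b = -1 - 40 = -41)
A(x) = -1 + 2*x² (A(x) = (x² + x*x) - 1 = (x² + x²) - 1 = 2*x² - 1 = -1 + 2*x²)
F = -73 (F = -41 - 32 = -73)
(F + A(z(-2)))² = (-73 + (-1 + 2*(-2)²))² = (-73 + (-1 + 2*4))² = (-73 + (-1 + 8))² = (-73 + 7)² = (-66)² = 4356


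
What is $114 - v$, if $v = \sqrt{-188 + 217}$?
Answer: $114 - \sqrt{29} \approx 108.61$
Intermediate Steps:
$v = \sqrt{29} \approx 5.3852$
$114 - v = 114 - \sqrt{29}$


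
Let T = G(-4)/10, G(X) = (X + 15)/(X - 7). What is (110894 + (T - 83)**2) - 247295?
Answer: -12949539/100 ≈ -1.2950e+5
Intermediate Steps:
G(X) = (15 + X)/(-7 + X)
T = -1/10 (T = ((15 - 4)/(-7 - 4))/10 = (11/(-11))*(1/10) = -1/11*11*(1/10) = -1*1/10 = -1/10 ≈ -0.10000)
(110894 + (T - 83)**2) - 247295 = (110894 + (-1/10 - 83)**2) - 247295 = (110894 + (-831/10)**2) - 247295 = (110894 + 690561/100) - 247295 = 11779961/100 - 247295 = -12949539/100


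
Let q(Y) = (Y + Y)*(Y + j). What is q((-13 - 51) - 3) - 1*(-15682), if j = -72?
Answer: 34308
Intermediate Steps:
q(Y) = 2*Y*(-72 + Y) (q(Y) = (Y + Y)*(Y - 72) = (2*Y)*(-72 + Y) = 2*Y*(-72 + Y))
q((-13 - 51) - 3) - 1*(-15682) = 2*((-13 - 51) - 3)*(-72 + ((-13 - 51) - 3)) - 1*(-15682) = 2*(-64 - 3)*(-72 + (-64 - 3)) + 15682 = 2*(-67)*(-72 - 67) + 15682 = 2*(-67)*(-139) + 15682 = 18626 + 15682 = 34308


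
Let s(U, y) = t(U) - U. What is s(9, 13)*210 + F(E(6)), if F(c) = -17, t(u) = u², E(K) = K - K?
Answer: 15103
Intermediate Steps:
E(K) = 0
s(U, y) = U² - U
s(9, 13)*210 + F(E(6)) = (9*(-1 + 9))*210 - 17 = (9*8)*210 - 17 = 72*210 - 17 = 15120 - 17 = 15103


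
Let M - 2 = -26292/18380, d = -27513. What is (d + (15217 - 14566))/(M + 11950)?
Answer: -41143630/18304289 ≈ -2.2478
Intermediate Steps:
M = 2617/4595 (M = 2 - 26292/18380 = 2 - 26292*1/18380 = 2 - 6573/4595 = 2617/4595 ≈ 0.56953)
(d + (15217 - 14566))/(M + 11950) = (-27513 + (15217 - 14566))/(2617/4595 + 11950) = (-27513 + 651)/(54912867/4595) = -26862*4595/54912867 = -41143630/18304289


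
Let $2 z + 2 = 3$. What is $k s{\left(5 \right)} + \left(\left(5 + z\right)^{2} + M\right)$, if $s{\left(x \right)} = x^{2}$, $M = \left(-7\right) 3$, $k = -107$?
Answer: $- \frac{10663}{4} \approx -2665.8$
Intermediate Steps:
$z = \frac{1}{2}$ ($z = -1 + \frac{1}{2} \cdot 3 = -1 + \frac{3}{2} = \frac{1}{2} \approx 0.5$)
$M = -21$
$k s{\left(5 \right)} + \left(\left(5 + z\right)^{2} + M\right) = - 107 \cdot 5^{2} - \left(21 - \left(5 + \frac{1}{2}\right)^{2}\right) = \left(-107\right) 25 - \left(21 - \left(\frac{11}{2}\right)^{2}\right) = -2675 + \left(\frac{121}{4} - 21\right) = -2675 + \frac{37}{4} = - \frac{10663}{4}$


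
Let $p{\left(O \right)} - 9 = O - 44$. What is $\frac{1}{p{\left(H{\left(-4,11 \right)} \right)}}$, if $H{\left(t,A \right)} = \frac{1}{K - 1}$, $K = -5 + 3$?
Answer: $- \frac{3}{106} \approx -0.028302$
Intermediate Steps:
$K = -2$
$H{\left(t,A \right)} = - \frac{1}{3}$ ($H{\left(t,A \right)} = \frac{1}{-2 - 1} = \frac{1}{-3} = - \frac{1}{3}$)
$p{\left(O \right)} = -35 + O$ ($p{\left(O \right)} = 9 + \left(O - 44\right) = 9 + \left(-44 + O\right) = -35 + O$)
$\frac{1}{p{\left(H{\left(-4,11 \right)} \right)}} = \frac{1}{-35 - \frac{1}{3}} = \frac{1}{- \frac{106}{3}} = - \frac{3}{106}$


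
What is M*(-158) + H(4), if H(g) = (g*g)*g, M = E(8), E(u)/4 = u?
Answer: -4992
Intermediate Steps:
E(u) = 4*u
M = 32 (M = 4*8 = 32)
H(g) = g**3 (H(g) = g**2*g = g**3)
M*(-158) + H(4) = 32*(-158) + 4**3 = -5056 + 64 = -4992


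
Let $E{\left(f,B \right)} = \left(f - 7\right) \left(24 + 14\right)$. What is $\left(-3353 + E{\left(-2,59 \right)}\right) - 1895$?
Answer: $-5590$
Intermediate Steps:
$E{\left(f,B \right)} = -266 + 38 f$ ($E{\left(f,B \right)} = \left(-7 + f\right) 38 = -266 + 38 f$)
$\left(-3353 + E{\left(-2,59 \right)}\right) - 1895 = \left(-3353 + \left(-266 + 38 \left(-2\right)\right)\right) - 1895 = \left(-3353 - 342\right) - 1895 = -3695 - 1895 = -5590$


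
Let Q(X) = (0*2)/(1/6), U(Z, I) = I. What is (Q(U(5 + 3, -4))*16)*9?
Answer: 0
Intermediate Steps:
Q(X) = 0 (Q(X) = 0/(⅙) = 0*6 = 0)
(Q(U(5 + 3, -4))*16)*9 = (0*16)*9 = 0*9 = 0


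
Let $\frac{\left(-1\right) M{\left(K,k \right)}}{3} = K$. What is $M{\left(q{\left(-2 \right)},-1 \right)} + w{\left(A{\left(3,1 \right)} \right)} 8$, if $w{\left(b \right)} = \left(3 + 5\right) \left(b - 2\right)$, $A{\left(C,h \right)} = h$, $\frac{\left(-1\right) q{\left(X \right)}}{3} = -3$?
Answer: $-91$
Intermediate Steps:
$q{\left(X \right)} = 9$ ($q{\left(X \right)} = \left(-3\right) \left(-3\right) = 9$)
$w{\left(b \right)} = -16 + 8 b$ ($w{\left(b \right)} = 8 \left(-2 + b\right) = -16 + 8 b$)
$M{\left(K,k \right)} = - 3 K$
$M{\left(q{\left(-2 \right)},-1 \right)} + w{\left(A{\left(3,1 \right)} \right)} 8 = \left(-3\right) 9 + \left(-16 + 8 \cdot 1\right) 8 = -27 + \left(-16 + 8\right) 8 = -27 - 64 = -91$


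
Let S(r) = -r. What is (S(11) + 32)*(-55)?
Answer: -1155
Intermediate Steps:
(S(11) + 32)*(-55) = (-1*11 + 32)*(-55) = (-11 + 32)*(-55) = 21*(-55) = -1155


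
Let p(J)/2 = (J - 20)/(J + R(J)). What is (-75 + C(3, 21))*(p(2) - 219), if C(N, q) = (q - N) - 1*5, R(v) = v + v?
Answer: 13950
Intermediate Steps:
R(v) = 2*v
C(N, q) = -5 + q - N (C(N, q) = (q - N) - 5 = -5 + q - N)
p(J) = 2*(-20 + J)/(3*J) (p(J) = 2*((J - 20)/(J + 2*J)) = 2*((-20 + J)/((3*J))) = 2*((-20 + J)*(1/(3*J))) = 2*((-20 + J)/(3*J)) = 2*(-20 + J)/(3*J))
(-75 + C(3, 21))*(p(2) - 219) = (-75 + (-5 + 21 - 1*3))*((⅔)*(-20 + 2)/2 - 219) = (-75 + (-5 + 21 - 3))*((⅔)*(½)*(-18) - 219) = (-75 + 13)*(-6 - 219) = -62*(-225) = 13950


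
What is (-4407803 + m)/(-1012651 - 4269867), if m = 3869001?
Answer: 269401/2641259 ≈ 0.10200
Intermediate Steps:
(-4407803 + m)/(-1012651 - 4269867) = (-4407803 + 3869001)/(-1012651 - 4269867) = -538802/(-5282518) = -538802*(-1/5282518) = 269401/2641259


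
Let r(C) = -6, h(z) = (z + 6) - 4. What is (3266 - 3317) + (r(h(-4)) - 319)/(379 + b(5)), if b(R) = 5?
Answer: -19909/384 ≈ -51.846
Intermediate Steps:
h(z) = 2 + z (h(z) = (6 + z) - 4 = 2 + z)
(3266 - 3317) + (r(h(-4)) - 319)/(379 + b(5)) = (3266 - 3317) + (-6 - 319)/(379 + 5) = -51 - 325/384 = -19909/384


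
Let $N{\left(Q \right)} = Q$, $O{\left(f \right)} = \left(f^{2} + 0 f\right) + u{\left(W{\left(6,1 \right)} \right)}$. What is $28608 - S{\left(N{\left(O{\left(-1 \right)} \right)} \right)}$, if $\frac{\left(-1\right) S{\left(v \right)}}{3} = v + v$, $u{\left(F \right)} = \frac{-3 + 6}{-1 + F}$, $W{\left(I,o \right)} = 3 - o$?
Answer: $28632$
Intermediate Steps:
$u{\left(F \right)} = \frac{3}{-1 + F}$
$O{\left(f \right)} = 3 + f^{2}$ ($O{\left(f \right)} = \left(f^{2} + 0 f\right) + \frac{3}{-1 + \left(3 - 1\right)} = \left(f^{2} + 0\right) + \frac{3}{-1 + \left(3 - 1\right)} = f^{2} + \frac{3}{-1 + 2} = f^{2} + \frac{3}{1} = f^{2} + 3 \cdot 1 = f^{2} + 3 = 3 + f^{2}$)
$S{\left(v \right)} = - 6 v$ ($S{\left(v \right)} = - 3 \left(v + v\right) = - 3 \cdot 2 v = - 6 v$)
$28608 - S{\left(N{\left(O{\left(-1 \right)} \right)} \right)} = 28608 - - 6 \left(3 + \left(-1\right)^{2}\right) = 28608 - - 6 \left(3 + 1\right) = 28608 - \left(-6\right) 4 = 28608 - -24 = 28608 + 24 = 28632$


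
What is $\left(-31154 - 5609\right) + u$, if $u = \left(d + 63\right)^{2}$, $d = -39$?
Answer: $-36187$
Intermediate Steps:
$u = 576$ ($u = \left(-39 + 63\right)^{2} = 24^{2} = 576$)
$\left(-31154 - 5609\right) + u = \left(-31154 - 5609\right) + 576 = -36763 + 576 = -36187$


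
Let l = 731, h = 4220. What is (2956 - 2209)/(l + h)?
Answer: 747/4951 ≈ 0.15088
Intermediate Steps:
(2956 - 2209)/(l + h) = (2956 - 2209)/(731 + 4220) = 747/4951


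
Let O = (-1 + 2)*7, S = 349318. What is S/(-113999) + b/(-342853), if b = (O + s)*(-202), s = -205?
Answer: -124324228258/39084899147 ≈ -3.1809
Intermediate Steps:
O = 7 (O = 1*7 = 7)
b = 39996 (b = (7 - 205)*(-202) = -198*(-202) = 39996)
S/(-113999) + b/(-342853) = 349318/(-113999) + 39996/(-342853) = 349318*(-1/113999) + 39996*(-1/342853) = -349318/113999 - 39996/342853 = -124324228258/39084899147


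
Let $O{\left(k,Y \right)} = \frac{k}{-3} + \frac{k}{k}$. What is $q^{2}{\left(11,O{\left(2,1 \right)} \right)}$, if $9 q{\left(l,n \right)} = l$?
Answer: $\frac{121}{81} \approx 1.4938$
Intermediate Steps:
$O{\left(k,Y \right)} = 1 - \frac{k}{3}$ ($O{\left(k,Y \right)} = k \left(- \frac{1}{3}\right) + 1 = - \frac{k}{3} + 1 = 1 - \frac{k}{3}$)
$q{\left(l,n \right)} = \frac{l}{9}$
$q^{2}{\left(11,O{\left(2,1 \right)} \right)} = \left(\frac{1}{9} \cdot 11\right)^{2} = \left(\frac{11}{9}\right)^{2} = \frac{121}{81}$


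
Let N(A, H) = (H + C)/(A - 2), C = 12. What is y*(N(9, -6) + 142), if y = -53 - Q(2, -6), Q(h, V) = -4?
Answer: -7000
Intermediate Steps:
N(A, H) = (12 + H)/(-2 + A) (N(A, H) = (H + 12)/(A - 2) = (12 + H)/(-2 + A))
y = -49 (y = -53 - 1*(-4) = -53 + 4 = -49)
y*(N(9, -6) + 142) = -49*((12 - 6)/(-2 + 9) + 142) = -49*(6/7 + 142) = -49*1000/7 = -7000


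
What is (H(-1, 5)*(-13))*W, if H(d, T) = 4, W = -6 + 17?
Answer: -572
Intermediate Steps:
W = 11
(H(-1, 5)*(-13))*W = (4*(-13))*11 = -52*11 = -572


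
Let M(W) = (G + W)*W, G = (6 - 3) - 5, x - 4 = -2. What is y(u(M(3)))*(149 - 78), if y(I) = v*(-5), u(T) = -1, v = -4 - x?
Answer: 2130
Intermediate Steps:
x = 2 (x = 4 - 2 = 2)
v = -6 (v = -4 - 1*2 = -4 - 2 = -6)
G = -2 (G = 3 - 5 = -2)
M(W) = W*(-2 + W) (M(W) = (-2 + W)*W = W*(-2 + W))
y(I) = 30 (y(I) = -6*(-5) = 30)
y(u(M(3)))*(149 - 78) = 30*(149 - 78) = 30*71 = 2130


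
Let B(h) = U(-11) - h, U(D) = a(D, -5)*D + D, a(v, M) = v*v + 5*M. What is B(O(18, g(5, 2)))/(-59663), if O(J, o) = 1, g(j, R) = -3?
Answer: 1068/59663 ≈ 0.017901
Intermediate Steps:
a(v, M) = v² + 5*M
U(D) = D + D*(-25 + D²) (U(D) = (D² + 5*(-5))*D + D = (D² - 25)*D + D = (-25 + D²)*D + D = D*(-25 + D²) + D = D + D*(-25 + D²))
B(h) = -1067 - h (B(h) = -11*(-24 + (-11)²) - h = -11*(-24 + 121) - h = -11*97 - h = -1067 - h)
B(O(18, g(5, 2)))/(-59663) = (-1067 - 1*1)/(-59663) = (-1067 - 1)*(-1/59663) = -1068*(-1/59663) = 1068/59663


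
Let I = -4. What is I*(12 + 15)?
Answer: -108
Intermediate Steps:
I*(12 + 15) = -4*(12 + 15) = -4*27 = -108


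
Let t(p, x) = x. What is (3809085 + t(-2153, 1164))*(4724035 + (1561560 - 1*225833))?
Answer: 23089202100738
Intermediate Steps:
(3809085 + t(-2153, 1164))*(4724035 + (1561560 - 1*225833)) = (3809085 + 1164)*(4724035 + (1561560 - 1*225833)) = 3810249*(4724035 + (1561560 - 225833)) = 3810249*(4724035 + 1335727) = 3810249*6059762 = 23089202100738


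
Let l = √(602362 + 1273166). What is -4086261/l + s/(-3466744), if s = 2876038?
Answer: -1438019/1733372 - 454029*√52098/34732 ≈ -2984.6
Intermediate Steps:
l = 6*√52098 (l = √1875528 = 6*√52098 ≈ 1369.5)
-4086261/l + s/(-3466744) = -4086261*√52098/312588 + 2876038/(-3466744) = -454029*√52098/34732 + 2876038*(-1/3466744) = -454029*√52098/34732 - 1438019/1733372 = -1438019/1733372 - 454029*√52098/34732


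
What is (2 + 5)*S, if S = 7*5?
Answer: 245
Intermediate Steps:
S = 35
(2 + 5)*S = (2 + 5)*35 = 7*35 = 245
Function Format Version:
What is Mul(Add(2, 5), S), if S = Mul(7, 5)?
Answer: 245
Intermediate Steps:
S = 35
Mul(Add(2, 5), S) = Mul(Add(2, 5), 35) = Mul(7, 35) = 245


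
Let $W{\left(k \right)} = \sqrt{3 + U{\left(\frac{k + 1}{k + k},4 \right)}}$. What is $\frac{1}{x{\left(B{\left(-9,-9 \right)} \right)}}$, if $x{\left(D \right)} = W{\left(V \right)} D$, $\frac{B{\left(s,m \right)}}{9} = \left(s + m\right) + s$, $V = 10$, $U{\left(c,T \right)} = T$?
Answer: $- \frac{\sqrt{7}}{1701} \approx -0.0015554$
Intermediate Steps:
$W{\left(k \right)} = \sqrt{7}$ ($W{\left(k \right)} = \sqrt{3 + 4} = \sqrt{7}$)
$B{\left(s,m \right)} = 9 m + 18 s$ ($B{\left(s,m \right)} = 9 \left(\left(s + m\right) + s\right) = 9 \left(\left(m + s\right) + s\right) = 9 \left(m + 2 s\right) = 9 m + 18 s$)
$x{\left(D \right)} = D \sqrt{7}$ ($x{\left(D \right)} = \sqrt{7} D = D \sqrt{7}$)
$\frac{1}{x{\left(B{\left(-9,-9 \right)} \right)}} = \frac{1}{\left(9 \left(-9\right) + 18 \left(-9\right)\right) \sqrt{7}} = \frac{1}{\left(-81 - 162\right) \sqrt{7}} = \frac{1}{\left(-243\right) \sqrt{7}} = - \frac{\sqrt{7}}{1701}$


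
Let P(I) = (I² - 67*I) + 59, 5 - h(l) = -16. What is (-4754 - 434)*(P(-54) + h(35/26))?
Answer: -34313432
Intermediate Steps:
h(l) = 21 (h(l) = 5 - 1*(-16) = 5 + 16 = 21)
P(I) = 59 + I² - 67*I
(-4754 - 434)*(P(-54) + h(35/26)) = (-4754 - 434)*((59 + (-54)² - 67*(-54)) + 21) = -5188*((59 + 2916 + 3618) + 21) = -5188*(6593 + 21) = -5188*6614 = -34313432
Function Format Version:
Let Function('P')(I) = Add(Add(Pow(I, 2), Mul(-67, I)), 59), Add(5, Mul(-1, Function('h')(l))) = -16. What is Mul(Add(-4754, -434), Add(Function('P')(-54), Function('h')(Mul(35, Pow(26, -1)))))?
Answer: -34313432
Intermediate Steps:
Function('h')(l) = 21 (Function('h')(l) = Add(5, Mul(-1, -16)) = Add(5, 16) = 21)
Function('P')(I) = Add(59, Pow(I, 2), Mul(-67, I))
Mul(Add(-4754, -434), Add(Function('P')(-54), Function('h')(Mul(35, Pow(26, -1))))) = Mul(Add(-4754, -434), Add(Add(59, Pow(-54, 2), Mul(-67, -54)), 21)) = Mul(-5188, Add(Add(59, 2916, 3618), 21)) = Mul(-5188, Add(6593, 21)) = Mul(-5188, 6614) = -34313432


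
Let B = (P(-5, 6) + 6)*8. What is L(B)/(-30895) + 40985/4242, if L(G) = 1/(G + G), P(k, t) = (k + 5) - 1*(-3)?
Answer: 4341365299/449336880 ≈ 9.6617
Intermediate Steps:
P(k, t) = 8 + k (P(k, t) = (5 + k) + 3 = 8 + k)
B = 72 (B = ((8 - 5) + 6)*8 = (3 + 6)*8 = 9*8 = 72)
L(G) = 1/(2*G)
L(B)/(-30895) + 40985/4242 = ((½)/72)/(-30895) + 40985/4242 = ((½)*(1/72))*(-1/30895) + 40985*(1/4242) = (1/144)*(-1/30895) + 5855/606 = -1/4448880 + 5855/606 = 4341365299/449336880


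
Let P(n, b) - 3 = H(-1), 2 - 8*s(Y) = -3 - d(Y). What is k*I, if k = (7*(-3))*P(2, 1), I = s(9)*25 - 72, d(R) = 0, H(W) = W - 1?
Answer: 9471/8 ≈ 1183.9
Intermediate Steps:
H(W) = -1 + W
s(Y) = 5/8 (s(Y) = 1/4 - (-3 - 1*0)/8 = 1/4 - (-3 + 0)/8 = 1/4 - 1/8*(-3) = 1/4 + 3/8 = 5/8)
P(n, b) = 1 (P(n, b) = 3 + (-1 - 1) = 3 - 2 = 1)
I = -451/8 (I = (5/8)*25 - 72 = 125/8 - 72 = -451/8 ≈ -56.375)
k = -21 (k = (7*(-3))*1 = -21*1 = -21)
k*I = -21*(-451/8) = 9471/8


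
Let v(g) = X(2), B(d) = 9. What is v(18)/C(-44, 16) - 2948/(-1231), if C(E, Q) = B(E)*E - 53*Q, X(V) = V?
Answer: 1832425/765682 ≈ 2.3932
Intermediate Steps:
v(g) = 2
C(E, Q) = -53*Q + 9*E (C(E, Q) = 9*E - 53*Q = -53*Q + 9*E)
v(18)/C(-44, 16) - 2948/(-1231) = 2/(-53*16 + 9*(-44)) - 2948/(-1231) = 2/(-848 - 396) - 2948*(-1/1231) = 2/(-1244) + 2948/1231 = 2*(-1/1244) + 2948/1231 = -1/622 + 2948/1231 = 1832425/765682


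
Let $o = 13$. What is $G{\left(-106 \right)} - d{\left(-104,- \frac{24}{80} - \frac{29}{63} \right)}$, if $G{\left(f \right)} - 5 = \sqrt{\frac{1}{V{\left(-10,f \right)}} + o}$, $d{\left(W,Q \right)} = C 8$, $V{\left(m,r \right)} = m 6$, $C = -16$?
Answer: $133 + \frac{\sqrt{11685}}{30} \approx 136.6$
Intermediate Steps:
$V{\left(m,r \right)} = 6 m$
$d{\left(W,Q \right)} = -128$ ($d{\left(W,Q \right)} = \left(-16\right) 8 = -128$)
$G{\left(f \right)} = 5 + \frac{\sqrt{11685}}{30}$ ($G{\left(f \right)} = 5 + \sqrt{\frac{1}{6 \left(-10\right)} + 13} = 5 + \sqrt{\frac{1}{-60} + 13} = 5 + \sqrt{- \frac{1}{60} + 13} = 5 + \sqrt{\frac{779}{60}} = 5 + \frac{\sqrt{11685}}{30}$)
$G{\left(-106 \right)} - d{\left(-104,- \frac{24}{80} - \frac{29}{63} \right)} = \left(5 + \frac{\sqrt{11685}}{30}\right) - -128 = \left(5 + \frac{\sqrt{11685}}{30}\right) + 128 = 133 + \frac{\sqrt{11685}}{30}$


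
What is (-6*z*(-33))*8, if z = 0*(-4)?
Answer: 0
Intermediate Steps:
z = 0
(-6*z*(-33))*8 = (-6*0*(-33))*8 = (0*(-33))*8 = 0*8 = 0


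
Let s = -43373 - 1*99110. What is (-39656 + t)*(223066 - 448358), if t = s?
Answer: 41034459588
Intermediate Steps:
s = -142483 (s = -43373 - 99110 = -142483)
t = -142483
(-39656 + t)*(223066 - 448358) = (-39656 - 142483)*(223066 - 448358) = -182139*(-225292) = 41034459588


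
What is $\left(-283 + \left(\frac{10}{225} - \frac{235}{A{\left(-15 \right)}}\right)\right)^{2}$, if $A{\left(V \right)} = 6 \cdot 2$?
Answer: $\frac{2965564849}{32400} \approx 91530.0$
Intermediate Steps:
$A{\left(V \right)} = 12$
$\left(-283 + \left(\frac{10}{225} - \frac{235}{A{\left(-15 \right)}}\right)\right)^{2} = \left(-283 + \left(\frac{10}{225} - \frac{235}{12}\right)\right)^{2} = \left(-283 + \left(10 \cdot \frac{1}{225} - \frac{235}{12}\right)\right)^{2} = \left(-283 + \left(\frac{2}{45} - \frac{235}{12}\right)\right)^{2} = \left(-283 - \frac{3517}{180}\right)^{2} = \left(- \frac{54457}{180}\right)^{2} = \frac{2965564849}{32400}$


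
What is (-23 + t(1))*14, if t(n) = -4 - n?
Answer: -392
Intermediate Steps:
(-23 + t(1))*14 = (-23 + (-4 - 1*1))*14 = (-23 + (-4 - 1))*14 = (-23 - 5)*14 = -28*14 = -392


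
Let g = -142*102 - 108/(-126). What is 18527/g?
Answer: -129689/101382 ≈ -1.2792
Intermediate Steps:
g = -101382/7 (g = -14484 - 108*(-1/126) = -14484 + 6/7 = -101382/7 ≈ -14483.)
18527/g = 18527/(-101382/7) = 18527*(-7/101382) = -129689/101382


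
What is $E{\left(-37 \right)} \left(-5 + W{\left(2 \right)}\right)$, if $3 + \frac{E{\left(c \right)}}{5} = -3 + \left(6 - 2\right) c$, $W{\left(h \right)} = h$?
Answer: $2310$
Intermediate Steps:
$E{\left(c \right)} = -30 + 20 c$ ($E{\left(c \right)} = -15 + 5 \left(-3 + \left(6 - 2\right) c\right) = -15 + 5 \left(-3 + 4 c\right) = -15 + \left(-15 + 20 c\right) = -30 + 20 c$)
$E{\left(-37 \right)} \left(-5 + W{\left(2 \right)}\right) = \left(-30 + 20 \left(-37\right)\right) \left(-5 + 2\right) = \left(-30 - 740\right) \left(-3\right) = \left(-770\right) \left(-3\right) = 2310$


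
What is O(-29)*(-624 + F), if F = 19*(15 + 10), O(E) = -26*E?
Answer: -112346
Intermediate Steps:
F = 475 (F = 19*25 = 475)
O(-29)*(-624 + F) = (-26*(-29))*(-624 + 475) = 754*(-149) = -112346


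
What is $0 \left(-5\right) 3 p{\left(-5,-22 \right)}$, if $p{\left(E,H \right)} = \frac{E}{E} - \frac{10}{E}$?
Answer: $0$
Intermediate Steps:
$p{\left(E,H \right)} = 1 - \frac{10}{E}$
$0 \left(-5\right) 3 p{\left(-5,-22 \right)} = 0 \left(-5\right) 3 \frac{-10 - 5}{-5} = 0 \cdot 3 \left(\left(- \frac{1}{5}\right) \left(-15\right)\right) = 0 \cdot 3 = 0$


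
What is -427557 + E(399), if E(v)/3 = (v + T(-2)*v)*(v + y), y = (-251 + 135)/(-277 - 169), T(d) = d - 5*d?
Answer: 863828844/223 ≈ 3.8737e+6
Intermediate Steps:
T(d) = -4*d
y = 58/223 (y = -116/(-446) = -116*(-1/446) = 58/223 ≈ 0.26009)
E(v) = 27*v*(58/223 + v) (E(v) = 3*((v + (-4*(-2))*v)*(v + 58/223)) = 3*((v + 8*v)*(58/223 + v)) = 3*((9*v)*(58/223 + v)) = 3*(9*v*(58/223 + v)) = 27*v*(58/223 + v))
-427557 + E(399) = -427557 + (27/223)*399*(58 + 223*399) = -427557 + (27/223)*399*(58 + 88977) = -427557 + (27/223)*399*89035 = -427557 + 959174055/223 = 863828844/223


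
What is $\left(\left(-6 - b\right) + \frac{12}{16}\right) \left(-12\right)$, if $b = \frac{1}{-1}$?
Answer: $51$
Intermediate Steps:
$b = -1$
$\left(\left(-6 - b\right) + \frac{12}{16}\right) \left(-12\right) = \left(\left(-6 - -1\right) + \frac{12}{16}\right) \left(-12\right) = \left(\left(-6 + 1\right) + 12 \cdot \frac{1}{16}\right) \left(-12\right) = \left(-5 + \frac{3}{4}\right) \left(-12\right) = \left(- \frac{17}{4}\right) \left(-12\right) = 51$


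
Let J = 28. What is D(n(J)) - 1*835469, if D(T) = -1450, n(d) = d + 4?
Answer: -836919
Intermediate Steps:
n(d) = 4 + d
D(n(J)) - 1*835469 = -1450 - 1*835469 = -1450 - 835469 = -836919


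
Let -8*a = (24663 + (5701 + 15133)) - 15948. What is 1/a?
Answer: -8/29549 ≈ -0.00027074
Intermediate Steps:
a = -29549/8 (a = -((24663 + (5701 + 15133)) - 15948)/8 = -((24663 + 20834) - 15948)/8 = -(45497 - 15948)/8 = -⅛*29549 = -29549/8 ≈ -3693.6)
1/a = 1/(-29549/8) = -8/29549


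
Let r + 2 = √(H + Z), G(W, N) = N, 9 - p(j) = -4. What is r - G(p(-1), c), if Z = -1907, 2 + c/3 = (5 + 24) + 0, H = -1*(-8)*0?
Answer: -83 + I*√1907 ≈ -83.0 + 43.669*I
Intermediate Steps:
H = 0 (H = 8*0 = 0)
p(j) = 13 (p(j) = 9 - 1*(-4) = 9 + 4 = 13)
c = 81 (c = -6 + 3*((5 + 24) + 0) = -6 + 3*(29 + 0) = -6 + 3*29 = -6 + 87 = 81)
r = -2 + I*√1907 (r = -2 + √(0 - 1907) = -2 + √(-1907) = -2 + I*√1907 ≈ -2.0 + 43.669*I)
r - G(p(-1), c) = (-2 + I*√1907) - 1*81 = (-2 + I*√1907) - 81 = -83 + I*√1907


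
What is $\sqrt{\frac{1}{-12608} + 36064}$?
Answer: $\frac{\sqrt{89574897467}}{1576} \approx 189.91$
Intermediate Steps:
$\sqrt{\frac{1}{-12608} + 36064} = \sqrt{- \frac{1}{12608} + 36064} = \sqrt{\frac{454694911}{12608}} = \frac{\sqrt{89574897467}}{1576}$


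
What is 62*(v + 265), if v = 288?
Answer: 34286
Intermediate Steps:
62*(v + 265) = 62*(288 + 265) = 62*553 = 34286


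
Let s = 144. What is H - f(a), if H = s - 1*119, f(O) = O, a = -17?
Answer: 42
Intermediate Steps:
H = 25 (H = 144 - 1*119 = 144 - 119 = 25)
H - f(a) = 25 - 1*(-17) = 25 + 17 = 42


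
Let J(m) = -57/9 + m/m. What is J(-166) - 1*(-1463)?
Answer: 4373/3 ≈ 1457.7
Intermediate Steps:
J(m) = -16/3 (J(m) = -57*1/9 + 1 = -19/3 + 1 = -16/3)
J(-166) - 1*(-1463) = -16/3 - 1*(-1463) = -16/3 + 1463 = 4373/3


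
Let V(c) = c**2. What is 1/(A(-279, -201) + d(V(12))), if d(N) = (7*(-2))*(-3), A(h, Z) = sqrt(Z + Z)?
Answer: 7/361 - I*sqrt(402)/2166 ≈ 0.019391 - 0.0092567*I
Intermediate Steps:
A(h, Z) = sqrt(2)*sqrt(Z) (A(h, Z) = sqrt(2*Z) = sqrt(2)*sqrt(Z))
d(N) = 42 (d(N) = -14*(-3) = 42)
1/(A(-279, -201) + d(V(12))) = 1/(sqrt(2)*sqrt(-201) + 42) = 1/(sqrt(2)*(I*sqrt(201)) + 42) = 1/(I*sqrt(402) + 42) = 1/(42 + I*sqrt(402))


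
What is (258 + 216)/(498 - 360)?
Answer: 79/23 ≈ 3.4348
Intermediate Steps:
(258 + 216)/(498 - 360) = 474/138 = 474*(1/138) = 79/23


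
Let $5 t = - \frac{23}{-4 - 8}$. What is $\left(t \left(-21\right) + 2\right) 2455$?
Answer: $- \frac{59411}{4} \approx -14853.0$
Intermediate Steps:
$t = \frac{23}{60}$ ($t = \frac{\left(-23\right) \frac{1}{-4 - 8}}{5} = \frac{\left(-23\right) \frac{1}{-12}}{5} = \frac{\left(-23\right) \left(- \frac{1}{12}\right)}{5} = \frac{1}{5} \cdot \frac{23}{12} = \frac{23}{60} \approx 0.38333$)
$\left(t \left(-21\right) + 2\right) 2455 = \left(\frac{23}{60} \left(-21\right) + 2\right) 2455 = \left(- \frac{161}{20} + 2\right) 2455 = \left(- \frac{121}{20}\right) 2455 = - \frac{59411}{4}$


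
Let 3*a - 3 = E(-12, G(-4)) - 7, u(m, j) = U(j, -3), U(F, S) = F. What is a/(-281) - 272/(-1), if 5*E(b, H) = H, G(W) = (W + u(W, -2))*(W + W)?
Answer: 1146452/4215 ≈ 271.99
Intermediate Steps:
u(m, j) = j
G(W) = 2*W*(-2 + W) (G(W) = (W - 2)*(W + W) = (-2 + W)*(2*W) = 2*W*(-2 + W))
E(b, H) = H/5
a = 28/15 (a = 1 + ((2*(-4)*(-2 - 4))/5 - 7)/3 = 1 + ((2*(-4)*(-6))/5 - 7)/3 = 1 + ((⅕)*48 - 7)/3 = 1 + (48/5 - 7)/3 = 1 + (⅓)*(13/5) = 1 + 13/15 = 28/15 ≈ 1.8667)
a/(-281) - 272/(-1) = (28/15)/(-281) - 272/(-1) = (28/15)*(-1/281) - 272*(-1) = -28/4215 + 272 = 1146452/4215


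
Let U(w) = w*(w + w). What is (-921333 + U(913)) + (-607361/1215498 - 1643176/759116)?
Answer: 172038695824069679/230675994942 ≈ 7.4580e+5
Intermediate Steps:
U(w) = 2*w² (U(w) = w*(2*w) = 2*w²)
(-921333 + U(913)) + (-607361/1215498 - 1643176/759116) = (-921333 + 2*913²) + (-607361/1215498 - 1643176/759116) = (-921333 + 2*833569) + (-607361*1/1215498 - 1643176*1/759116) = (-921333 + 1667138) + (-607361/1215498 - 410794/189779) = 745805 - 614583648631/230675994942 = 172038695824069679/230675994942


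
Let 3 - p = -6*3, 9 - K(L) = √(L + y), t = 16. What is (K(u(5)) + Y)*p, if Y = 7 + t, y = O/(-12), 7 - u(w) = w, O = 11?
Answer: 672 - 7*√39/2 ≈ 650.14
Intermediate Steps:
u(w) = 7 - w
y = -11/12 (y = 11/(-12) = 11*(-1/12) = -11/12 ≈ -0.91667)
Y = 23 (Y = 7 + 16 = 23)
K(L) = 9 - √(-11/12 + L) (K(L) = 9 - √(L - 11/12) = 9 - √(-11/12 + L))
p = 21 (p = 3 - (-6)*3 = 3 - 1*(-18) = 3 + 18 = 21)
(K(u(5)) + Y)*p = ((9 - √(-33 + 36*(7 - 1*5))/6) + 23)*21 = ((9 - √(-33 + 36*(7 - 5))/6) + 23)*21 = ((9 - √(-33 + 36*2)/6) + 23)*21 = ((9 - √(-33 + 72)/6) + 23)*21 = ((9 - √39/6) + 23)*21 = (32 - √39/6)*21 = 672 - 7*√39/2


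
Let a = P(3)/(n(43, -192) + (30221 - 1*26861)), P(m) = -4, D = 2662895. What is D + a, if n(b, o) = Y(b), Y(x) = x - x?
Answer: 2236831799/840 ≈ 2.6629e+6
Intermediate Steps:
Y(x) = 0
n(b, o) = 0
a = -1/840 (a = -4/(0 + (30221 - 1*26861)) = -4/(0 + (30221 - 26861)) = -4/(0 + 3360) = -4/3360 = -4*1/3360 = -1/840 ≈ -0.0011905)
D + a = 2662895 - 1/840 = 2236831799/840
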